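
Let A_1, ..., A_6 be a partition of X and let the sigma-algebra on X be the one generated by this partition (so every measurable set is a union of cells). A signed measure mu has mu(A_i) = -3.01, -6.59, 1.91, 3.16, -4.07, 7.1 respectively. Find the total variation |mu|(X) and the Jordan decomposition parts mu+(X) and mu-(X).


Step 1: Every measurable set is a union of atoms (the cells / points), so a Hahn decomposition is
  obtained by grouping atoms by sign: P = union of atoms with mu > 0, N = union of the remaining atoms.
  Atoms in P (indices): 3, 4, 6;  atoms in N (indices): 1, 2, 5
  Positive values: 1.91, 3.16, 7.1
  Negative values: -3.01, -6.59, -4.07
Step 2: mu+(X) = mu(P) = sum of positive atom values = 12.17
Step 3: mu-(X) = -mu(N) = sum of |negative atom values| = 13.67
Step 4: |mu|(X) = mu+(X) + mu-(X) = 12.17 + 13.67 = 25.84


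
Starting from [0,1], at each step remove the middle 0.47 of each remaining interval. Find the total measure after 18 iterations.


Step 1: At each step, fraction remaining = 1 - 0.47 = 0.53
Step 2: After 18 steps, measure = (0.53)^18
Result = 1.088844e-05


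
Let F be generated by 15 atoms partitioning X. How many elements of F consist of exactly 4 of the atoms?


Each element of F is a union of some subset of the 15 atoms.
Elements that are unions of exactly 4 atoms correspond to 4-element subsets of the 15 atoms.
Count = C(15, 4) = 15! / (4! * 11!) = 1365.


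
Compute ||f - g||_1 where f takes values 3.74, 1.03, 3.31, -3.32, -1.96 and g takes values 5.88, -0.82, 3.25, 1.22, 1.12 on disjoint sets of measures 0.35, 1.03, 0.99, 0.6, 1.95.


Step 1: Compute differences f_i - g_i:
  3.74 - 5.88 = -2.14
  1.03 - -0.82 = 1.85
  3.31 - 3.25 = 0.06
  -3.32 - 1.22 = -4.54
  -1.96 - 1.12 = -3.08
Step 2: Compute |diff|^1 * measure for each set:
  |-2.14|^1 * 0.35 = 2.14 * 0.35 = 0.749
  |1.85|^1 * 1.03 = 1.85 * 1.03 = 1.9055
  |0.06|^1 * 0.99 = 0.06 * 0.99 = 0.0594
  |-4.54|^1 * 0.6 = 4.54 * 0.6 = 2.724
  |-3.08|^1 * 1.95 = 3.08 * 1.95 = 6.006
Step 3: Sum = 11.4439
Step 4: ||f-g||_1 = (11.4439)^(1/1) = 11.4439


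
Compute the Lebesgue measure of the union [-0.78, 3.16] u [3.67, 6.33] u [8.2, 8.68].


For pairwise disjoint intervals, m(union) = sum of lengths.
= (3.16 - -0.78) + (6.33 - 3.67) + (8.68 - 8.2)
= 3.94 + 2.66 + 0.48
= 7.08


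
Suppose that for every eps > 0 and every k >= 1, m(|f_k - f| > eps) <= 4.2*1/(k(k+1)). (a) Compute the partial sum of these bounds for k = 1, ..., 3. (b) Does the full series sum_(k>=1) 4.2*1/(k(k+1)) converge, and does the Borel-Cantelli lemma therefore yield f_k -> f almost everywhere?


Step 1: List the terms 4.2*1/(k(k+1)) for k = 1 to 3:
  k=1: 2.1
  k=2: 0.7
  k=3: 0.35
Step 2: Partial sum = 2.1 + 0.7 + 0.35
     = 3.15
Step 3: The full series sum_(k>=1) 4.2*1/(k(k+1)) converges (telescoping series sum 1/(k(k+1)) = 1; a constant multiple of a convergent series converges).
Step 4: Fix eps > 0. Since sum_k m(|f_k - f| > eps) < infinity, the Borel-Cantelli lemma gives
        m(limsup_k {|f_k - f| > eps}) = 0, i.e. for a.e. x, |f_k(x) - f(x)| <= eps for all large k.
        Applying this with eps = 1/j for j = 1, 2, ... and intersecting the countably many full-measure sets,
        for a.e. x we get limsup_k |f_k(x) - f(x)| <= 1/j for every j, hence f_k -> f almost everywhere.
Conclusion: series converges; Borel-Cantelli yields f_k -> f a.e.


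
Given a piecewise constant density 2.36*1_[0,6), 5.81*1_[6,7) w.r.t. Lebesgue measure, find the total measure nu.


Integrate each piece of the Radon-Nikodym derivative:
Step 1: integral_0^6 2.36 dx = 2.36*(6-0) = 2.36*6 = 14.16
Step 2: integral_6^7 5.81 dx = 5.81*(7-6) = 5.81*1 = 5.81
Total: 14.16 + 5.81 = 19.97


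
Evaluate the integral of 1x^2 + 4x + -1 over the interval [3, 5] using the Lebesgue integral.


The Lebesgue integral of a Riemann-integrable function agrees with the Riemann integral.
Antiderivative F(x) = (1/3)x^3 + (4/2)x^2 + -1x
F(5) = (1/3)*5^3 + (4/2)*5^2 + -1*5
     = (1/3)*125 + (4/2)*25 + -1*5
     = 41.666667 + 50 + -5
     = 86.666667
F(3) = 24
Integral = F(5) - F(3) = 86.666667 - 24 = 62.666667


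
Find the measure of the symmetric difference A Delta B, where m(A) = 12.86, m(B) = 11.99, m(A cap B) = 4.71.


m(A Delta B) = m(A) + m(B) - 2*m(A n B)
= 12.86 + 11.99 - 2*4.71
= 12.86 + 11.99 - 9.42
= 15.43


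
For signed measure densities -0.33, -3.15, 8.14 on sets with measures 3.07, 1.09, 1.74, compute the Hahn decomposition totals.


Step 1: Compute signed measure on each set:
  Set 1: -0.33 * 3.07 = -1.0131
  Set 2: -3.15 * 1.09 = -3.4335
  Set 3: 8.14 * 1.74 = 14.1636
Step 2: Total signed measure = (-1.0131) + (-3.4335) + (14.1636)
     = 9.717
Step 3: Positive part mu+(X) = sum of positive contributions = 14.1636
Step 4: Negative part mu-(X) = |sum of negative contributions| = 4.4466


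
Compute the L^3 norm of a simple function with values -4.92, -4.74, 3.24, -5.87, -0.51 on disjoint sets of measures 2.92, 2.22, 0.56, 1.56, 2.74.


Step 1: Compute |f_i|^3 for each value:
  |-4.92|^3 = 119.095488
  |-4.74|^3 = 106.496424
  |3.24|^3 = 34.012224
  |-5.87|^3 = 202.262003
  |-0.51|^3 = 0.132651
Step 2: Multiply by measures and sum:
  119.095488 * 2.92 = 347.758825
  106.496424 * 2.22 = 236.422061
  34.012224 * 0.56 = 19.046845
  202.262003 * 1.56 = 315.528725
  0.132651 * 2.74 = 0.363464
Sum = 347.758825 + 236.422061 + 19.046845 + 315.528725 + 0.363464 = 919.11992
Step 3: Take the p-th root:
||f||_3 = (919.11992)^(1/3) = 9.722786


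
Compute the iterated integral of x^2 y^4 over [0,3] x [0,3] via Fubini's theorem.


By Fubini's theorem, the double integral factors as a product of single integrals:
Step 1: integral_0^3 x^2 dx = [x^3/3] from 0 to 3
     = 3^3/3 = 9
Step 2: integral_0^3 y^4 dy = [y^5/5] from 0 to 3
     = 3^5/5 = 48.6
Step 3: Double integral = 9 * 48.6 = 437.4


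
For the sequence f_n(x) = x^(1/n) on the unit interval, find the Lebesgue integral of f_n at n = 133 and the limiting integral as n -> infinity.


At n = 133: f_133(x) = x^(1/133).
Step 1: integral(x^(1/133), 0, 1) = [x^(1/133+1) / (1/133+1)] from 0 to 1
     = 1 / (1/133 + 1) = 1 / ((133+1)/133) = 133/(133+1)
     = 133/134 = 0.992537
Step 2: As n -> infinity, f_n(x) = x^(1/n) -> 1 for x in (0,1], and f_n is increasing in n.
By MCT, lim_n integral(f_n) = integral(lim_n f_n) = integral(1, 0, 1) = 1.
Step 3: Verify convergence: 133/134 = 0.992537 -> 1


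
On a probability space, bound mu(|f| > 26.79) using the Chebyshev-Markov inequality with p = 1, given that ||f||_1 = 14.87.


Chebyshev/Markov inequality: mu(|f| > eps) <= (||f||_p / eps)^p
Step 1: ||f||_1 / eps = 14.87 / 26.79 = 0.555058
Step 2: Raise to power p = 1:
  (0.555058)^1 = 0.555058
Step 3: Therefore mu(|f| > 26.79) <= 0.555058


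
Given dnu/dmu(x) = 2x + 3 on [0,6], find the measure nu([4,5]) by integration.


nu(A) = integral_A (dnu/dmu) dmu = integral_4^5 (2x + 3) dx
Step 1: Antiderivative F(x) = (2/2)x^2 + 3x
Step 2: F(5) = (2/2)*5^2 + 3*5 = 25 + 15 = 40
Step 3: F(4) = (2/2)*4^2 + 3*4 = 16 + 12 = 28
Step 4: nu([4,5]) = F(5) - F(4) = 40 - 28 = 12


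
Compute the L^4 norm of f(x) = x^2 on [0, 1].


Step 1: ||f||_4 = (integral_0^1 |x^2|^4 dx)^(1/4)
     = (integral_0^1 x^8 dx)^(1/4)
Step 2: integral_0^1 x^8 dx = [x^9/(9)] from 0 to 1 = 1^9/9
     = 1/9 = 0.111111
Step 3: ||f||_4 = (0.111111)^(1/4) = 0.57735


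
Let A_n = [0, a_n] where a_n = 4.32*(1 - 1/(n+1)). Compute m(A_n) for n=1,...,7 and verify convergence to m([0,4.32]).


By continuity of measure from below: if A_n increases to A, then m(A_n) -> m(A).
Here A = [0, 4.32], so m(A) = 4.32
Step 1: a_1 = 4.32*(1 - 1/2) = 2.16, m(A_1) = 2.16
Step 2: a_2 = 4.32*(1 - 1/3) = 2.88, m(A_2) = 2.88
Step 3: a_3 = 4.32*(1 - 1/4) = 3.24, m(A_3) = 3.24
Step 4: a_4 = 4.32*(1 - 1/5) = 3.456, m(A_4) = 3.456
Step 5: a_5 = 4.32*(1 - 1/6) = 3.6, m(A_5) = 3.6
Step 6: a_6 = 4.32*(1 - 1/7) = 3.7029, m(A_6) = 3.7029
Step 7: a_7 = 4.32*(1 - 1/8) = 3.78, m(A_7) = 3.78
Limit: m(A_n) -> m([0,4.32]) = 4.32


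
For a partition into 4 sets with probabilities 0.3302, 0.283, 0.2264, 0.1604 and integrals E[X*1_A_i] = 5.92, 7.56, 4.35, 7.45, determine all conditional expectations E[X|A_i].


For each cell A_i: E[X|A_i] = E[X*1_A_i] / P(A_i)
Step 1: E[X|A_1] = 5.92 / 0.3302 = 17.928528
Step 2: E[X|A_2] = 7.56 / 0.283 = 26.713781
Step 3: E[X|A_3] = 4.35 / 0.2264 = 19.213781
Step 4: E[X|A_4] = 7.45 / 0.1604 = 46.446384
Verification: E[X] = sum E[X*1_A_i] = 5.92 + 7.56 + 4.35 + 7.45 = 25.28


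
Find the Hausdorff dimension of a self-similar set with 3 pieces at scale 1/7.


For a self-similar set with N copies scaled by 1/r:
dim_H = log(N)/log(r) = log(3)/log(7)
= 1.098612/1.94591
= 0.564575


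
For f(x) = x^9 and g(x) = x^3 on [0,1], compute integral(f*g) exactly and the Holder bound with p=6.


Step 1: Exact integral of f*g = integral(x^12, 0, 1) = 1/13
     = 0.076923
Step 2: Holder bound with p=6, q=1.2:
  ||f||_p = (integral x^54 dx)^(1/6) = (1/55)^(1/6) = 0.51279
  ||g||_q = (integral x^3.6 dx)^(1/1.2) = (1/4.6)^(1/1.2) = 0.280351
Step 3: Holder bound = ||f||_p * ||g||_q = 0.51279 * 0.280351 = 0.143761
Verification: 0.076923 <= 0.143761 (Holder holds)


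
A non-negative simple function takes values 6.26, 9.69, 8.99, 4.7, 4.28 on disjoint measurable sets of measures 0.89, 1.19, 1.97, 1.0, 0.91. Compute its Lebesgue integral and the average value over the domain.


Step 1: Integral = sum(value_i * measure_i)
= 6.26*0.89 + 9.69*1.19 + 8.99*1.97 + 4.7*1.0 + 4.28*0.91
= 5.5714 + 11.5311 + 17.7103 + 4.7 + 3.8948
= 43.4076
Step 2: Total measure of domain = 0.89 + 1.19 + 1.97 + 1.0 + 0.91 = 5.96
Step 3: Average value = 43.4076 / 5.96 = 7.283154


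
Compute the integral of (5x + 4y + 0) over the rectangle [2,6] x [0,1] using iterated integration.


By Fubini, integrate in x first, then y.
Step 1: Fix y, integrate over x in [2,6]:
  integral(5x + 4y + 0, x=2..6)
  = 5*(6^2 - 2^2)/2 + (4y + 0)*(6 - 2)
  = 80 + (4y + 0)*4
  = 80 + 16y + 0
  = 80 + 16y
Step 2: Integrate over y in [0,1]:
  integral(80 + 16y, y=0..1)
  = 80*1 + 16*(1^2 - 0^2)/2
  = 80 + 8
  = 88


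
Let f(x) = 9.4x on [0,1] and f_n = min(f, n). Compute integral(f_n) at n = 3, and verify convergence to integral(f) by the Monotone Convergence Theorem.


f(x) = 9.4x on [0,1]; f_n(x) = min(9.4x, n). At n = 3:
Step 1: f(x) reaches 3 at x = 3/9.4 = 0.319149
Step 2: integral(f_3) = integral(9.4x, 0, 0.319149) + integral(3, 0.319149, 1)
       = 9.4*0.319149^2/2 + 3*(1 - 0.319149)
       = 0.478723 + 2.042553
       = 2.521277
Step 3: As n -> infinity, f_n increases to f, so by MCT integral(f_n) -> integral(f) = 9.4/2 = 4.7.
Convergence: integral(f_3) = 2.521277 -> 4.7 as n -> infinity


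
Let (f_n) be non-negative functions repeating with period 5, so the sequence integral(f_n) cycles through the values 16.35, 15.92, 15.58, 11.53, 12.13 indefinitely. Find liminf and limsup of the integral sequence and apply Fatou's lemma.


The sequence (integral(f_n)) is periodic with period 5, repeating the values 16.35, 15.92, 15.58, 11.53, 12.13 indefinitely.
Step 1: For a periodic sequence, every tail (a_m, a_(m+1), ...) contains all 5 period values infinitely often.
Step 2: Hence inf of every tail = min of the period values = min(16.35, 15.92, 15.58, 11.53, 12.13) = 11.53.
        liminf_n integral(f_n) = sup over m of (inf of tail from m) = 11.53.
Step 3: Similarly sup of every tail = max of the period values = 16.35.
        limsup_n integral(f_n) = 16.35.
Step 4: Fatou's lemma: integral(liminf_n f_n) <= liminf_n integral(f_n) = 11.53.
        So the integral of the pointwise liminf is at most 11.53.


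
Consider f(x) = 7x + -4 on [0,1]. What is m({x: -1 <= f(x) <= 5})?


f^(-1)([-1, 5]) = {x : -1 <= 7x + -4 <= 5}
Solving: (-1 - -4)/7 <= x <= (5 - -4)/7
= [0.428571, 1.285714]
Intersecting with [0,1]: [0.428571, 1]
Measure = 1 - 0.428571 = 0.571429


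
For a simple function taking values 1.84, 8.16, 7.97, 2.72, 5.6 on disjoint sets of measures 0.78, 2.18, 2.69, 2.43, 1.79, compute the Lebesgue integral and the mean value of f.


Step 1: Integral = sum(value_i * measure_i)
= 1.84*0.78 + 8.16*2.18 + 7.97*2.69 + 2.72*2.43 + 5.6*1.79
= 1.4352 + 17.7888 + 21.4393 + 6.6096 + 10.024
= 57.2969
Step 2: Total measure of domain = 0.78 + 2.18 + 2.69 + 2.43 + 1.79 = 9.87
Step 3: Average value = 57.2969 / 9.87 = 5.805157


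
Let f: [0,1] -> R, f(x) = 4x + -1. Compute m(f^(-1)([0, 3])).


f^(-1)([0, 3]) = {x : 0 <= 4x + -1 <= 3}
Solving: (0 - -1)/4 <= x <= (3 - -1)/4
= [0.25, 1]
Intersecting with [0,1]: [0.25, 1]
Measure = 1 - 0.25 = 0.75


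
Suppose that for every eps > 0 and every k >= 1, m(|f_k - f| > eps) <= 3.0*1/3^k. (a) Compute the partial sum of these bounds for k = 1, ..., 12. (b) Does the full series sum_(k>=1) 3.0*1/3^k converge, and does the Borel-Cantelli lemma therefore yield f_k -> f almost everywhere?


Step 1: List the terms 3.0*1/3^k for k = 1 to 12:
  k=1: 1
  k=2: 0.333333
  k=3: 0.111111
  k=4: 0.037037
  k=5: 0.012346
  k=6: 0.004115
  k=7: 0.001372
  k=8: 4.572474e-04
  k=9: 1.524158e-04
  k=10: 5.080526e-05
  k=11: 1.693509e-05
  k=12: 5.645029e-06
Step 2: Partial sum = 1 + 0.333333 + 0.111111 + 0.037037 + 0.012346 + 0.004115 + 0.001372 + 4.572474e-04 + 1.524158e-04 + 5.080526e-05 + 1.693509e-05 + 5.645029e-06
     = 1.499997
Step 3: The full series sum_(k>=1) 3.0*1/3^k converges (geometric series with ratio 1/3 < 1; a constant multiple of a convergent series converges).
Step 4: Fix eps > 0. Since sum_k m(|f_k - f| > eps) < infinity, the Borel-Cantelli lemma gives
        m(limsup_k {|f_k - f| > eps}) = 0, i.e. for a.e. x, |f_k(x) - f(x)| <= eps for all large k.
        Applying this with eps = 1/j for j = 1, 2, ... and intersecting the countably many full-measure sets,
        for a.e. x we get limsup_k |f_k(x) - f(x)| <= 1/j for every j, hence f_k -> f almost everywhere.
Conclusion: series converges; Borel-Cantelli yields f_k -> f a.e.


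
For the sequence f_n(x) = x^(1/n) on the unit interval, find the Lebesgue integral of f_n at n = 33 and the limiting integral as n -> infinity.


At n = 33: f_33(x) = x^(1/33).
Step 1: integral(x^(1/33), 0, 1) = [x^(1/33+1) / (1/33+1)] from 0 to 1
     = 1 / (1/33 + 1) = 1 / ((33+1)/33) = 33/(33+1)
     = 33/34 = 0.970588
Step 2: As n -> infinity, f_n(x) = x^(1/n) -> 1 for x in (0,1], and f_n is increasing in n.
By MCT, lim_n integral(f_n) = integral(lim_n f_n) = integral(1, 0, 1) = 1.
Step 3: Verify convergence: 33/34 = 0.970588 -> 1


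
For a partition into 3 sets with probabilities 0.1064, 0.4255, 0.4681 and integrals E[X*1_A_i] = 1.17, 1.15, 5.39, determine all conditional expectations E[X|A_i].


For each cell A_i: E[X|A_i] = E[X*1_A_i] / P(A_i)
Step 1: E[X|A_1] = 1.17 / 0.1064 = 10.996241
Step 2: E[X|A_2] = 1.15 / 0.4255 = 2.702703
Step 3: E[X|A_3] = 5.39 / 0.4681 = 11.514634
Verification: E[X] = sum E[X*1_A_i] = 1.17 + 1.15 + 5.39 = 7.71


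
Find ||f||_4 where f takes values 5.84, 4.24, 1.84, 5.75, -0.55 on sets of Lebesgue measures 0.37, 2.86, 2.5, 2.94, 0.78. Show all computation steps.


Step 1: Compute |f_i|^4 for each value:
  |5.84|^4 = 1163.191951
  |4.24|^4 = 323.194102
  |1.84|^4 = 11.462287
  |5.75|^4 = 1093.128906
  |-0.55|^4 = 0.091506
Step 2: Multiply by measures and sum:
  1163.191951 * 0.37 = 430.381022
  323.194102 * 2.86 = 924.335131
  11.462287 * 2.5 = 28.655718
  1093.128906 * 2.94 = 3213.798984
  0.091506 * 0.78 = 0.071375
Sum = 430.381022 + 924.335131 + 28.655718 + 3213.798984 + 0.071375 = 4597.242231
Step 3: Take the p-th root:
||f||_4 = (4597.242231)^(1/4) = 8.234256


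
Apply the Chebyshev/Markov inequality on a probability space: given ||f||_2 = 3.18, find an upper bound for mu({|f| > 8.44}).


Chebyshev/Markov inequality: mu(|f| > eps) <= (||f||_p / eps)^p
Step 1: ||f||_2 / eps = 3.18 / 8.44 = 0.376777
Step 2: Raise to power p = 2:
  (0.376777)^2 = 0.141961
Step 3: Therefore mu(|f| > 8.44) <= 0.141961


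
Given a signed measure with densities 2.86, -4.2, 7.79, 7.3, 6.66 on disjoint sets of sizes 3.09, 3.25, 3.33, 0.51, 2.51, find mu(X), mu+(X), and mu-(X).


Step 1: Compute signed measure on each set:
  Set 1: 2.86 * 3.09 = 8.8374
  Set 2: -4.2 * 3.25 = -13.65
  Set 3: 7.79 * 3.33 = 25.9407
  Set 4: 7.3 * 0.51 = 3.723
  Set 5: 6.66 * 2.51 = 16.7166
Step 2: Total signed measure = (8.8374) + (-13.65) + (25.9407) + (3.723) + (16.7166)
     = 41.5677
Step 3: Positive part mu+(X) = sum of positive contributions = 55.2177
Step 4: Negative part mu-(X) = |sum of negative contributions| = 13.65


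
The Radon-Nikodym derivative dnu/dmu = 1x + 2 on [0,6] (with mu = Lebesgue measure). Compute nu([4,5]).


nu(A) = integral_A (dnu/dmu) dmu = integral_4^5 (1x + 2) dx
Step 1: Antiderivative F(x) = (1/2)x^2 + 2x
Step 2: F(5) = (1/2)*5^2 + 2*5 = 12.5 + 10 = 22.5
Step 3: F(4) = (1/2)*4^2 + 2*4 = 8 + 8 = 16
Step 4: nu([4,5]) = F(5) - F(4) = 22.5 - 16 = 6.5


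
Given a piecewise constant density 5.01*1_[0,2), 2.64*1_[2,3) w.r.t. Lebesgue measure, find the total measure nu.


Integrate each piece of the Radon-Nikodym derivative:
Step 1: integral_0^2 5.01 dx = 5.01*(2-0) = 5.01*2 = 10.02
Step 2: integral_2^3 2.64 dx = 2.64*(3-2) = 2.64*1 = 2.64
Total: 10.02 + 2.64 = 12.66


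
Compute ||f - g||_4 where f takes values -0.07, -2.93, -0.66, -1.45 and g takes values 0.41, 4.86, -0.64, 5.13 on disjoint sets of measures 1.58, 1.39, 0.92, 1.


Step 1: Compute differences f_i - g_i:
  -0.07 - 0.41 = -0.48
  -2.93 - 4.86 = -7.79
  -0.66 - -0.64 = -0.02
  -1.45 - 5.13 = -6.58
Step 2: Compute |diff|^4 * measure for each set:
  |-0.48|^4 * 1.58 = 0.053084 * 1.58 = 0.083873
  |-7.79|^4 * 1.39 = 3682.559993 * 1.39 = 5118.75839
  |-0.02|^4 * 0.92 = 1.600000e-07 * 0.92 = 1.472000e-07
  |-6.58|^4 * 1 = 1874.578253 * 1 = 1874.578253
Step 3: Sum = 6993.420516
Step 4: ||f-g||_4 = (6993.420516)^(1/4) = 9.144762


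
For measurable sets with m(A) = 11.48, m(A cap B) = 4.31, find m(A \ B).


m(A \ B) = m(A) - m(A n B)
= 11.48 - 4.31
= 7.17


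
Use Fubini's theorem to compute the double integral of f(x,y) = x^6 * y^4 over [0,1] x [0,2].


By Fubini's theorem, the double integral factors as a product of single integrals:
Step 1: integral_0^1 x^6 dx = [x^7/7] from 0 to 1
     = 1^7/7 = 0.142857
Step 2: integral_0^2 y^4 dy = [y^5/5] from 0 to 2
     = 2^5/5 = 6.4
Step 3: Double integral = 0.142857 * 6.4 = 0.914286


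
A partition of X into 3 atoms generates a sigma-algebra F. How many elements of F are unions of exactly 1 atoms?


Each element of F is a union of some subset of the 3 atoms.
Elements that are unions of exactly 1 atoms correspond to 1-element subsets of the 3 atoms.
Count = C(3, 1) = 3! / (1! * 2!) = 3.


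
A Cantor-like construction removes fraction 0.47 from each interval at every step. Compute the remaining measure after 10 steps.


Step 1: At each step, fraction remaining = 1 - 0.47 = 0.53
Step 2: After 10 steps, measure = (0.53)^10
Result = 0.001749


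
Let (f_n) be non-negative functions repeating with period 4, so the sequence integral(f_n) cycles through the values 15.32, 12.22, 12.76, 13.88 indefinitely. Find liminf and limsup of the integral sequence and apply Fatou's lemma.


The sequence (integral(f_n)) is periodic with period 4, repeating the values 15.32, 12.22, 12.76, 13.88 indefinitely.
Step 1: For a periodic sequence, every tail (a_m, a_(m+1), ...) contains all 4 period values infinitely often.
Step 2: Hence inf of every tail = min of the period values = min(15.32, 12.22, 12.76, 13.88) = 12.22.
        liminf_n integral(f_n) = sup over m of (inf of tail from m) = 12.22.
Step 3: Similarly sup of every tail = max of the period values = 15.32.
        limsup_n integral(f_n) = 15.32.
Step 4: Fatou's lemma: integral(liminf_n f_n) <= liminf_n integral(f_n) = 12.22.
        So the integral of the pointwise liminf is at most 12.22.


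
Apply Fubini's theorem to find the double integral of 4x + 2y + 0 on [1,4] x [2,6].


By Fubini, integrate in x first, then y.
Step 1: Fix y, integrate over x in [1,4]:
  integral(4x + 2y + 0, x=1..4)
  = 4*(4^2 - 1^2)/2 + (2y + 0)*(4 - 1)
  = 30 + (2y + 0)*3
  = 30 + 6y + 0
  = 30 + 6y
Step 2: Integrate over y in [2,6]:
  integral(30 + 6y, y=2..6)
  = 30*4 + 6*(6^2 - 2^2)/2
  = 120 + 96
  = 216


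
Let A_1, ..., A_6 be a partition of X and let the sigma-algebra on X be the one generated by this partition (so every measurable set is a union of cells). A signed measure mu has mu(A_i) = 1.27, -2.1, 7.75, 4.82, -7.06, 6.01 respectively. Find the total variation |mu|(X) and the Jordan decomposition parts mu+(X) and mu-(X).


Step 1: Every measurable set is a union of atoms (the cells / points), so a Hahn decomposition is
  obtained by grouping atoms by sign: P = union of atoms with mu > 0, N = union of the remaining atoms.
  Atoms in P (indices): 1, 3, 4, 6;  atoms in N (indices): 2, 5
  Positive values: 1.27, 7.75, 4.82, 6.01
  Negative values: -2.1, -7.06
Step 2: mu+(X) = mu(P) = sum of positive atom values = 19.85
Step 3: mu-(X) = -mu(N) = sum of |negative atom values| = 9.16
Step 4: |mu|(X) = mu+(X) + mu-(X) = 19.85 + 9.16 = 29.01


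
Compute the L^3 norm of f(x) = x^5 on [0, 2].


Step 1: ||f||_3 = (integral_0^2 |x^5|^3 dx)^(1/3)
     = (integral_0^2 x^15 dx)^(1/3)
Step 2: integral_0^2 x^15 dx = [x^16/(16)] from 0 to 2 = 2^16/16
     = 65536/16 = 4096
Step 3: ||f||_3 = (4096)^(1/3) = 16


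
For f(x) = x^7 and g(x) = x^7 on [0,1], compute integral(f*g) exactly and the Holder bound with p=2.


Step 1: Exact integral of f*g = integral(x^14, 0, 1) = 1/15
     = 0.066667
Step 2: Holder bound with p=2, q=2:
  ||f||_p = (integral x^14 dx)^(1/2) = (1/15)^(1/2) = 0.258199
  ||g||_q = (integral x^14 dx)^(1/2) = (1/15)^(1/2) = 0.258199
Step 3: Holder bound = ||f||_p * ||g||_q = 0.258199 * 0.258199 = 0.066667
Verification: 0.066667 <= 0.066667 (Holder holds)


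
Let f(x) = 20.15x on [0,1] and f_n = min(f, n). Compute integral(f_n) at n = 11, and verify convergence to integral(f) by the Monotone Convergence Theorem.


f(x) = 20.15x on [0,1]; f_n(x) = min(20.15x, n). At n = 11:
Step 1: f(x) reaches 11 at x = 11/20.15 = 0.545906
Step 2: integral(f_11) = integral(20.15x, 0, 0.545906) + integral(11, 0.545906, 1)
       = 20.15*0.545906^2/2 + 11*(1 - 0.545906)
       = 3.002481 + 4.995037
       = 7.997519
Step 3: As n -> infinity, f_n increases to f, so by MCT integral(f_n) -> integral(f) = 20.15/2 = 10.075.
Convergence: integral(f_11) = 7.997519 -> 10.075 as n -> infinity


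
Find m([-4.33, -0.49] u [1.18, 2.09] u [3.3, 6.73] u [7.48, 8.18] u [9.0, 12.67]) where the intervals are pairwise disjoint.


For pairwise disjoint intervals, m(union) = sum of lengths.
= (-0.49 - -4.33) + (2.09 - 1.18) + (6.73 - 3.3) + (8.18 - 7.48) + (12.67 - 9.0)
= 3.84 + 0.91 + 3.43 + 0.7 + 3.67
= 12.55


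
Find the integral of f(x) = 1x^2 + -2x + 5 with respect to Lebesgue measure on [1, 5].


The Lebesgue integral of a Riemann-integrable function agrees with the Riemann integral.
Antiderivative F(x) = (1/3)x^3 + (-2/2)x^2 + 5x
F(5) = (1/3)*5^3 + (-2/2)*5^2 + 5*5
     = (1/3)*125 + (-2/2)*25 + 5*5
     = 41.666667 + -25 + 25
     = 41.666667
F(1) = 4.333333
Integral = F(5) - F(1) = 41.666667 - 4.333333 = 37.333333


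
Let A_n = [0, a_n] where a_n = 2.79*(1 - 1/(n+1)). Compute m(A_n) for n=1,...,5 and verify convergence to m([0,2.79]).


By continuity of measure from below: if A_n increases to A, then m(A_n) -> m(A).
Here A = [0, 2.79], so m(A) = 2.79
Step 1: a_1 = 2.79*(1 - 1/2) = 1.395, m(A_1) = 1.395
Step 2: a_2 = 2.79*(1 - 1/3) = 1.86, m(A_2) = 1.86
Step 3: a_3 = 2.79*(1 - 1/4) = 2.0925, m(A_3) = 2.0925
Step 4: a_4 = 2.79*(1 - 1/5) = 2.232, m(A_4) = 2.232
Step 5: a_5 = 2.79*(1 - 1/6) = 2.325, m(A_5) = 2.325
Limit: m(A_n) -> m([0,2.79]) = 2.79


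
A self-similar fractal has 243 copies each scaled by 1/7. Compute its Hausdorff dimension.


For a self-similar set with N copies scaled by 1/r:
dim_H = log(N)/log(r) = log(243)/log(7)
= 5.493061/1.94591
= 2.822875


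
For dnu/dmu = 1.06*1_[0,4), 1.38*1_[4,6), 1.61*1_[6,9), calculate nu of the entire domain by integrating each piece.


Integrate each piece of the Radon-Nikodym derivative:
Step 1: integral_0^4 1.06 dx = 1.06*(4-0) = 1.06*4 = 4.24
Step 2: integral_4^6 1.38 dx = 1.38*(6-4) = 1.38*2 = 2.76
Step 3: integral_6^9 1.61 dx = 1.61*(9-6) = 1.61*3 = 4.83
Total: 4.24 + 2.76 + 4.83 = 11.83


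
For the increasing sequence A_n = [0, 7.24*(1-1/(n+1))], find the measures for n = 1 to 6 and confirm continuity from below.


By continuity of measure from below: if A_n increases to A, then m(A_n) -> m(A).
Here A = [0, 7.24], so m(A) = 7.24
Step 1: a_1 = 7.24*(1 - 1/2) = 3.62, m(A_1) = 3.62
Step 2: a_2 = 7.24*(1 - 1/3) = 4.8267, m(A_2) = 4.8267
Step 3: a_3 = 7.24*(1 - 1/4) = 5.43, m(A_3) = 5.43
Step 4: a_4 = 7.24*(1 - 1/5) = 5.792, m(A_4) = 5.792
Step 5: a_5 = 7.24*(1 - 1/6) = 6.0333, m(A_5) = 6.0333
Step 6: a_6 = 7.24*(1 - 1/7) = 6.2057, m(A_6) = 6.2057
Limit: m(A_n) -> m([0,7.24]) = 7.24


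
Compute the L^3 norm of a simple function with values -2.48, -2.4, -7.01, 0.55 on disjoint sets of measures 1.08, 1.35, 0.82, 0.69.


Step 1: Compute |f_i|^3 for each value:
  |-2.48|^3 = 15.252992
  |-2.4|^3 = 13.824
  |-7.01|^3 = 344.472101
  |0.55|^3 = 0.166375
Step 2: Multiply by measures and sum:
  15.252992 * 1.08 = 16.473231
  13.824 * 1.35 = 18.6624
  344.472101 * 0.82 = 282.467123
  0.166375 * 0.69 = 0.114799
Sum = 16.473231 + 18.6624 + 282.467123 + 0.114799 = 317.717553
Step 3: Take the p-th root:
||f||_3 = (317.717553)^(1/3) = 6.823603


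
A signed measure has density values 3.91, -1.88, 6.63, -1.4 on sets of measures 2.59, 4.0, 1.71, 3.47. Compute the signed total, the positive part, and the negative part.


Step 1: Compute signed measure on each set:
  Set 1: 3.91 * 2.59 = 10.1269
  Set 2: -1.88 * 4.0 = -7.52
  Set 3: 6.63 * 1.71 = 11.3373
  Set 4: -1.4 * 3.47 = -4.858
Step 2: Total signed measure = (10.1269) + (-7.52) + (11.3373) + (-4.858)
     = 9.0862
Step 3: Positive part mu+(X) = sum of positive contributions = 21.4642
Step 4: Negative part mu-(X) = |sum of negative contributions| = 12.378


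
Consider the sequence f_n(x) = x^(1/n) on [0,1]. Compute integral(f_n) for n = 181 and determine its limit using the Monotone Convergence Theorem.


At n = 181: f_181(x) = x^(1/181).
Step 1: integral(x^(1/181), 0, 1) = [x^(1/181+1) / (1/181+1)] from 0 to 1
     = 1 / (1/181 + 1) = 1 / ((181+1)/181) = 181/(181+1)
     = 181/182 = 0.994505
Step 2: As n -> infinity, f_n(x) = x^(1/n) -> 1 for x in (0,1], and f_n is increasing in n.
By MCT, lim_n integral(f_n) = integral(lim_n f_n) = integral(1, 0, 1) = 1.
Step 3: Verify convergence: 181/182 = 0.994505 -> 1


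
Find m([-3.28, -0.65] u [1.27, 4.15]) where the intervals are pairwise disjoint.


For pairwise disjoint intervals, m(union) = sum of lengths.
= (-0.65 - -3.28) + (4.15 - 1.27)
= 2.63 + 2.88
= 5.51


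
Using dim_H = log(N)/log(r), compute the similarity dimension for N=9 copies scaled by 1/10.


For a self-similar set with N copies scaled by 1/r:
dim_H = log(N)/log(r) = log(9)/log(10)
= 2.197225/2.302585
= 0.954243


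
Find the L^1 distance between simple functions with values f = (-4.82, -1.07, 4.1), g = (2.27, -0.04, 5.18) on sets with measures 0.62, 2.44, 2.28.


Step 1: Compute differences f_i - g_i:
  -4.82 - 2.27 = -7.09
  -1.07 - -0.04 = -1.03
  4.1 - 5.18 = -1.08
Step 2: Compute |diff|^1 * measure for each set:
  |-7.09|^1 * 0.62 = 7.09 * 0.62 = 4.3958
  |-1.03|^1 * 2.44 = 1.03 * 2.44 = 2.5132
  |-1.08|^1 * 2.28 = 1.08 * 2.28 = 2.4624
Step 3: Sum = 9.3714
Step 4: ||f-g||_1 = (9.3714)^(1/1) = 9.3714


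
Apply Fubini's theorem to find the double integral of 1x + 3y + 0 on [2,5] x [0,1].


By Fubini, integrate in x first, then y.
Step 1: Fix y, integrate over x in [2,5]:
  integral(1x + 3y + 0, x=2..5)
  = 1*(5^2 - 2^2)/2 + (3y + 0)*(5 - 2)
  = 10.5 + (3y + 0)*3
  = 10.5 + 9y + 0
  = 10.5 + 9y
Step 2: Integrate over y in [0,1]:
  integral(10.5 + 9y, y=0..1)
  = 10.5*1 + 9*(1^2 - 0^2)/2
  = 10.5 + 4.5
  = 15


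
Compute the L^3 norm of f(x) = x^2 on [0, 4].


Step 1: ||f||_3 = (integral_0^4 |x^2|^3 dx)^(1/3)
     = (integral_0^4 x^6 dx)^(1/3)
Step 2: integral_0^4 x^6 dx = [x^7/(7)] from 0 to 4 = 4^7/7
     = 16384/7 = 2340.571429
Step 3: ||f||_3 = (2340.571429)^(1/3) = 13.277225


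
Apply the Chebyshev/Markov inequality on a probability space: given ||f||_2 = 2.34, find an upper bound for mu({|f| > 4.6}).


Chebyshev/Markov inequality: mu(|f| > eps) <= (||f||_p / eps)^p
Step 1: ||f||_2 / eps = 2.34 / 4.6 = 0.508696
Step 2: Raise to power p = 2:
  (0.508696)^2 = 0.258771
Step 3: Therefore mu(|f| > 4.6) <= 0.258771


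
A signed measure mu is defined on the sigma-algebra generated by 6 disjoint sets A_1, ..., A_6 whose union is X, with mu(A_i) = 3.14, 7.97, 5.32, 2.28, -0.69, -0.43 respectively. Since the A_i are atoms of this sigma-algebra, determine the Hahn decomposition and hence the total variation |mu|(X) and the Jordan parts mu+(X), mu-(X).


Step 1: Every measurable set is a union of atoms (the cells / points), so a Hahn decomposition is
  obtained by grouping atoms by sign: P = union of atoms with mu > 0, N = union of the remaining atoms.
  Atoms in P (indices): 1, 2, 3, 4;  atoms in N (indices): 5, 6
  Positive values: 3.14, 7.97, 5.32, 2.28
  Negative values: -0.69, -0.43
Step 2: mu+(X) = mu(P) = sum of positive atom values = 18.71
Step 3: mu-(X) = -mu(N) = sum of |negative atom values| = 1.12
Step 4: |mu|(X) = mu+(X) + mu-(X) = 18.71 + 1.12 = 19.83


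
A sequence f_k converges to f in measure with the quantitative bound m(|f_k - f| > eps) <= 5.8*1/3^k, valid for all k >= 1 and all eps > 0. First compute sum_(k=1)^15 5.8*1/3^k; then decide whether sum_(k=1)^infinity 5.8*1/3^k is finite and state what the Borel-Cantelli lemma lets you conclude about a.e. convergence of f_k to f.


Step 1: List the terms 5.8*1/3^k for k = 1 to 15:
  k=1: 1.933333
  k=2: 0.644444
  k=3: 0.214815
  k=4: 0.071605
  k=5: 0.023868
  k=6: 0.007956
  k=7: 0.002652
  k=8: 8.840116e-04
  k=9: 2.946705e-04
  k=10: 9.822351e-05
  k=11: 3.274117e-05
  k=12: 1.091372e-05
  k=13: 3.637908e-06
  k=14: 1.212636e-06
  k=15: 4.042120e-07
Step 2: Partial sum = 1.933333 + 0.644444 + 0.214815 + 0.071605 + 0.023868 + 0.007956 + 0.002652 + 8.840116e-04 + 2.946705e-04 + 9.822351e-05 + 3.274117e-05 + 1.091372e-05 + 3.637908e-06 + 1.212636e-06 + 4.042120e-07
     = 2.9
Step 3: The full series sum_(k>=1) 5.8*1/3^k converges (geometric series with ratio 1/3 < 1; a constant multiple of a convergent series converges).
Step 4: Fix eps > 0. Since sum_k m(|f_k - f| > eps) < infinity, the Borel-Cantelli lemma gives
        m(limsup_k {|f_k - f| > eps}) = 0, i.e. for a.e. x, |f_k(x) - f(x)| <= eps for all large k.
        Applying this with eps = 1/j for j = 1, 2, ... and intersecting the countably many full-measure sets,
        for a.e. x we get limsup_k |f_k(x) - f(x)| <= 1/j for every j, hence f_k -> f almost everywhere.
Conclusion: series converges; Borel-Cantelli yields f_k -> f a.e.


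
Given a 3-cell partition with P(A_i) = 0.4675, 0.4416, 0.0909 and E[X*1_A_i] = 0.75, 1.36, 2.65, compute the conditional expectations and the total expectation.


For each cell A_i: E[X|A_i] = E[X*1_A_i] / P(A_i)
Step 1: E[X|A_1] = 0.75 / 0.4675 = 1.604278
Step 2: E[X|A_2] = 1.36 / 0.4416 = 3.07971
Step 3: E[X|A_3] = 2.65 / 0.0909 = 29.152915
Verification: E[X] = sum E[X*1_A_i] = 0.75 + 1.36 + 2.65 = 4.76


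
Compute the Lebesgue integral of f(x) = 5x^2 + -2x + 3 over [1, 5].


The Lebesgue integral of a Riemann-integrable function agrees with the Riemann integral.
Antiderivative F(x) = (5/3)x^3 + (-2/2)x^2 + 3x
F(5) = (5/3)*5^3 + (-2/2)*5^2 + 3*5
     = (5/3)*125 + (-2/2)*25 + 3*5
     = 208.333333 + -25 + 15
     = 198.333333
F(1) = 3.666667
Integral = F(5) - F(1) = 198.333333 - 3.666667 = 194.666667


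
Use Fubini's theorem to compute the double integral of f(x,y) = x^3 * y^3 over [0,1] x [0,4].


By Fubini's theorem, the double integral factors as a product of single integrals:
Step 1: integral_0^1 x^3 dx = [x^4/4] from 0 to 1
     = 1^4/4 = 0.25
Step 2: integral_0^4 y^3 dy = [y^4/4] from 0 to 4
     = 4^4/4 = 64
Step 3: Double integral = 0.25 * 64 = 16


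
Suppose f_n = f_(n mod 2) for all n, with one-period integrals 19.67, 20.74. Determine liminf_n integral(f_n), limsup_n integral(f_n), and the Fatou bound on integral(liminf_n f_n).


The sequence (integral(f_n)) is periodic with period 2, repeating the values 19.67, 20.74 indefinitely.
Step 1: For a periodic sequence, every tail (a_m, a_(m+1), ...) contains all 2 period values infinitely often.
Step 2: Hence inf of every tail = min of the period values = min(19.67, 20.74) = 19.67.
        liminf_n integral(f_n) = sup over m of (inf of tail from m) = 19.67.
Step 3: Similarly sup of every tail = max of the period values = 20.74.
        limsup_n integral(f_n) = 20.74.
Step 4: Fatou's lemma: integral(liminf_n f_n) <= liminf_n integral(f_n) = 19.67.
        So the integral of the pointwise liminf is at most 19.67.


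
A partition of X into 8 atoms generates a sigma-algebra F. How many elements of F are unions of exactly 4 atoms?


Each element of F is a union of some subset of the 8 atoms.
Elements that are unions of exactly 4 atoms correspond to 4-element subsets of the 8 atoms.
Count = C(8, 4) = 8! / (4! * 4!) = 70.


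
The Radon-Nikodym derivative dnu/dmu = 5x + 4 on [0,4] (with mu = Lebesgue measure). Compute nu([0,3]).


nu(A) = integral_A (dnu/dmu) dmu = integral_0^3 (5x + 4) dx
Step 1: Antiderivative F(x) = (5/2)x^2 + 4x
Step 2: F(3) = (5/2)*3^2 + 4*3 = 22.5 + 12 = 34.5
Step 3: F(0) = (5/2)*0^2 + 4*0 = 0.0 + 0 = 0.0
Step 4: nu([0,3]) = F(3) - F(0) = 34.5 - 0.0 = 34.5


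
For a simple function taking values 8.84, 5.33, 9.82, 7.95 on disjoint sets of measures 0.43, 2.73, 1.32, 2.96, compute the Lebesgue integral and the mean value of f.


Step 1: Integral = sum(value_i * measure_i)
= 8.84*0.43 + 5.33*2.73 + 9.82*1.32 + 7.95*2.96
= 3.8012 + 14.5509 + 12.9624 + 23.532
= 54.8465
Step 2: Total measure of domain = 0.43 + 2.73 + 1.32 + 2.96 = 7.44
Step 3: Average value = 54.8465 / 7.44 = 7.371841


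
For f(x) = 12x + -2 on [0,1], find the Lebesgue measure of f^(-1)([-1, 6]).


f^(-1)([-1, 6]) = {x : -1 <= 12x + -2 <= 6}
Solving: (-1 - -2)/12 <= x <= (6 - -2)/12
= [0.083333, 0.666667]
Intersecting with [0,1]: [0.083333, 0.666667]
Measure = 0.666667 - 0.083333 = 0.583333


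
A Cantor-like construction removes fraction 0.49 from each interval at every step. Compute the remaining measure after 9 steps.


Step 1: At each step, fraction remaining = 1 - 0.49 = 0.51
Step 2: After 9 steps, measure = (0.51)^9
Result = 0.002334


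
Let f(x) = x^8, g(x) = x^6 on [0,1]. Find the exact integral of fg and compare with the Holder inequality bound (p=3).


Step 1: Exact integral of f*g = integral(x^14, 0, 1) = 1/15
     = 0.066667
Step 2: Holder bound with p=3, q=1.5:
  ||f||_p = (integral x^24 dx)^(1/3) = (1/25)^(1/3) = 0.341995
  ||g||_q = (integral x^9 dx)^(1/1.5) = (1/10)^(1/1.5) = 0.215443
Step 3: Holder bound = ||f||_p * ||g||_q = 0.341995 * 0.215443 = 0.073681
Verification: 0.066667 <= 0.073681 (Holder holds)


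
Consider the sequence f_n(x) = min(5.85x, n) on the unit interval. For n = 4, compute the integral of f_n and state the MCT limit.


f(x) = 5.85x on [0,1]; f_n(x) = min(5.85x, n). At n = 4:
Step 1: f(x) reaches 4 at x = 4/5.85 = 0.683761
Step 2: integral(f_4) = integral(5.85x, 0, 0.683761) + integral(4, 0.683761, 1)
       = 5.85*0.683761^2/2 + 4*(1 - 0.683761)
       = 1.367521 + 1.264957
       = 2.632479
Step 3: As n -> infinity, f_n increases to f, so by MCT integral(f_n) -> integral(f) = 5.85/2 = 2.925.
Convergence: integral(f_4) = 2.632479 -> 2.925 as n -> infinity


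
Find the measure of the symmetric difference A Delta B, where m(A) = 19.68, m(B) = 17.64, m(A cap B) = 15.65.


m(A Delta B) = m(A) + m(B) - 2*m(A n B)
= 19.68 + 17.64 - 2*15.65
= 19.68 + 17.64 - 31.3
= 6.02


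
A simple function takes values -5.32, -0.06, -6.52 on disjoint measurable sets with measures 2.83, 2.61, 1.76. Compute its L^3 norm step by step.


Step 1: Compute |f_i|^3 for each value:
  |-5.32|^3 = 150.568768
  |-0.06|^3 = 2.160000e-04
  |-6.52|^3 = 277.167808
Step 2: Multiply by measures and sum:
  150.568768 * 2.83 = 426.109613
  2.160000e-04 * 2.61 = 5.637600e-04
  277.167808 * 1.76 = 487.815342
Sum = 426.109613 + 5.637600e-04 + 487.815342 = 913.925519
Step 3: Take the p-th root:
||f||_3 = (913.925519)^(1/3) = 9.704435


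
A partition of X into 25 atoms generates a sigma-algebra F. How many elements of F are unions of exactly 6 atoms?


Each element of F is a union of some subset of the 25 atoms.
Elements that are unions of exactly 6 atoms correspond to 6-element subsets of the 25 atoms.
Count = C(25, 6) = 25! / (6! * 19!) = 177100.


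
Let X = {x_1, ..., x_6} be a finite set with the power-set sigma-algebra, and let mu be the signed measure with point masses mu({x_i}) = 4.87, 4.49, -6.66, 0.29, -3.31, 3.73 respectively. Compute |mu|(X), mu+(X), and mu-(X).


Step 1: Every measurable set is a union of atoms (the cells / points), so a Hahn decomposition is
  obtained by grouping atoms by sign: P = union of atoms with mu > 0, N = union of the remaining atoms.
  Atoms in P (indices): 1, 2, 4, 6;  atoms in N (indices): 3, 5
  Positive values: 4.87, 4.49, 0.29, 3.73
  Negative values: -6.66, -3.31
Step 2: mu+(X) = mu(P) = sum of positive atom values = 13.38
Step 3: mu-(X) = -mu(N) = sum of |negative atom values| = 9.97
Step 4: |mu|(X) = mu+(X) + mu-(X) = 13.38 + 9.97 = 23.35


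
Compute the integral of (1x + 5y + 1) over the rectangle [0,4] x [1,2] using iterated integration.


By Fubini, integrate in x first, then y.
Step 1: Fix y, integrate over x in [0,4]:
  integral(1x + 5y + 1, x=0..4)
  = 1*(4^2 - 0^2)/2 + (5y + 1)*(4 - 0)
  = 8 + (5y + 1)*4
  = 8 + 20y + 4
  = 12 + 20y
Step 2: Integrate over y in [1,2]:
  integral(12 + 20y, y=1..2)
  = 12*1 + 20*(2^2 - 1^2)/2
  = 12 + 30
  = 42


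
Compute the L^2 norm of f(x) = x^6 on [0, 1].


Step 1: ||f||_2 = (integral_0^1 |x^6|^2 dx)^(1/2)
     = (integral_0^1 x^12 dx)^(1/2)
Step 2: integral_0^1 x^12 dx = [x^13/(13)] from 0 to 1 = 1^13/13
     = 1/13 = 0.076923
Step 3: ||f||_2 = (0.076923)^(1/2) = 0.27735


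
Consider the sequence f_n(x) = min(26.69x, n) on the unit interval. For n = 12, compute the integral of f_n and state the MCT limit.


f(x) = 26.69x on [0,1]; f_n(x) = min(26.69x, n). At n = 12:
Step 1: f(x) reaches 12 at x = 12/26.69 = 0.449607
Step 2: integral(f_12) = integral(26.69x, 0, 0.449607) + integral(12, 0.449607, 1)
       = 26.69*0.449607^2/2 + 12*(1 - 0.449607)
       = 2.69764 + 6.604721
       = 9.30236
Step 3: As n -> infinity, f_n increases to f, so by MCT integral(f_n) -> integral(f) = 26.69/2 = 13.345.
Convergence: integral(f_12) = 9.30236 -> 13.345 as n -> infinity


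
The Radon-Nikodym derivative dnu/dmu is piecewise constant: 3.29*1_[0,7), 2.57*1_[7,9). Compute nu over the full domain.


Integrate each piece of the Radon-Nikodym derivative:
Step 1: integral_0^7 3.29 dx = 3.29*(7-0) = 3.29*7 = 23.03
Step 2: integral_7^9 2.57 dx = 2.57*(9-7) = 2.57*2 = 5.14
Total: 23.03 + 5.14 = 28.17


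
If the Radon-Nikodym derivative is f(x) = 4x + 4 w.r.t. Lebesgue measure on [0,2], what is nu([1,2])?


nu(A) = integral_A (dnu/dmu) dmu = integral_1^2 (4x + 4) dx
Step 1: Antiderivative F(x) = (4/2)x^2 + 4x
Step 2: F(2) = (4/2)*2^2 + 4*2 = 8 + 8 = 16
Step 3: F(1) = (4/2)*1^2 + 4*1 = 2 + 4 = 6
Step 4: nu([1,2]) = F(2) - F(1) = 16 - 6 = 10


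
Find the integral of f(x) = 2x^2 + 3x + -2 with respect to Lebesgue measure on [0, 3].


The Lebesgue integral of a Riemann-integrable function agrees with the Riemann integral.
Antiderivative F(x) = (2/3)x^3 + (3/2)x^2 + -2x
F(3) = (2/3)*3^3 + (3/2)*3^2 + -2*3
     = (2/3)*27 + (3/2)*9 + -2*3
     = 18 + 13.5 + -6
     = 25.5
F(0) = 0.0
Integral = F(3) - F(0) = 25.5 - 0.0 = 25.5


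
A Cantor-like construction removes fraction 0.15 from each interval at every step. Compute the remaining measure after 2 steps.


Step 1: At each step, fraction remaining = 1 - 0.15 = 0.85
Step 2: After 2 steps, measure = (0.85)^2
Step 3: Computing the power step by step:
  After step 1: 0.85
  After step 2: 0.7225
Result = 0.7225
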